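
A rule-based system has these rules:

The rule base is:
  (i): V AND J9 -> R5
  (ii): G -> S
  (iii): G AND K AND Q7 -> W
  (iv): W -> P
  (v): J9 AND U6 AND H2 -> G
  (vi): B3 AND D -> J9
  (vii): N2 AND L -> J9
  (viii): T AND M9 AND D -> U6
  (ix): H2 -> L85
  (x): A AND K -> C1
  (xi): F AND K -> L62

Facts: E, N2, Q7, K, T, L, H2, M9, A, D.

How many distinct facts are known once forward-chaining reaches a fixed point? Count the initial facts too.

[1] (vii) [N2 AND L -> J9]; (viii) [T AND M9 AND D -> U6]; (ix) [H2 -> L85]; (x) [A AND K -> C1]. ⇒ new: J9, U6, L85, C1.
[2] (v) [J9 AND U6 AND H2 -> G]. ⇒ new: G.
[3] (ii) [G -> S]; (iii) [G AND K AND Q7 -> W]. ⇒ new: S, W.
[4] (iv) [W -> P]. ⇒ new: P.
Closure: {A, C1, D, E, G, H2, J9, K, L, L85, M9, N2, P, Q7, S, T, U6, W} — 18 facts.

18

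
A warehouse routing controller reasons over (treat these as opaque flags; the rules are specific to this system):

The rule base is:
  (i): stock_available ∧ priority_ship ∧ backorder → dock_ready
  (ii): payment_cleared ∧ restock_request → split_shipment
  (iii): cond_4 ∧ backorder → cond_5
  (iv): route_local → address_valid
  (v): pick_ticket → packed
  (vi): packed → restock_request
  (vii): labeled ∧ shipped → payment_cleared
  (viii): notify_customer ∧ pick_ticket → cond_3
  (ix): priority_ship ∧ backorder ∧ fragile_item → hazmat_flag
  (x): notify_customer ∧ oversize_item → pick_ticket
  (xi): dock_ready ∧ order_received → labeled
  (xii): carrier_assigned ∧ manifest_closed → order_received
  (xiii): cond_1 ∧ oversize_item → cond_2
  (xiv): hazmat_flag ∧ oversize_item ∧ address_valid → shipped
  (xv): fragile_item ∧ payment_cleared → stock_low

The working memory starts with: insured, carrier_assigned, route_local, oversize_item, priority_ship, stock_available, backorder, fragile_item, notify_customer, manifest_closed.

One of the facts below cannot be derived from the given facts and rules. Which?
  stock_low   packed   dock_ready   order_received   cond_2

cond_2

[1] (i) [stock_available ∧ priority_ship ∧ backorder → dock_ready]; (iv) [route_local → address_valid]; (ix) [priority_ship ∧ backorder ∧ fragile_item → hazmat_flag]; (x) [notify_customer ∧ oversize_item → pick_ticket]; (xii) [carrier_assigned ∧ manifest_closed → order_received]. ⇒ new: dock_ready, address_valid, hazmat_flag, pick_ticket, order_received.
[2] (v) [pick_ticket → packed]; (viii) [notify_customer ∧ pick_ticket → cond_3]; (xi) [dock_ready ∧ order_received → labeled]; (xiv) [hazmat_flag ∧ oversize_item ∧ address_valid → shipped]. ⇒ new: packed, cond_3, labeled, shipped.
[3] (vi) [packed → restock_request]; (vii) [labeled ∧ shipped → payment_cleared]. ⇒ new: restock_request, payment_cleared.
[4] (ii) [payment_cleared ∧ restock_request → split_shipment]; (xv) [fragile_item ∧ payment_cleared → stock_low]. ⇒ new: split_shipment, stock_low.
Derived: stock_low (round 4), order_received (round 1), dock_ready (round 1), packed (round 2). cond_2 never appears in any round.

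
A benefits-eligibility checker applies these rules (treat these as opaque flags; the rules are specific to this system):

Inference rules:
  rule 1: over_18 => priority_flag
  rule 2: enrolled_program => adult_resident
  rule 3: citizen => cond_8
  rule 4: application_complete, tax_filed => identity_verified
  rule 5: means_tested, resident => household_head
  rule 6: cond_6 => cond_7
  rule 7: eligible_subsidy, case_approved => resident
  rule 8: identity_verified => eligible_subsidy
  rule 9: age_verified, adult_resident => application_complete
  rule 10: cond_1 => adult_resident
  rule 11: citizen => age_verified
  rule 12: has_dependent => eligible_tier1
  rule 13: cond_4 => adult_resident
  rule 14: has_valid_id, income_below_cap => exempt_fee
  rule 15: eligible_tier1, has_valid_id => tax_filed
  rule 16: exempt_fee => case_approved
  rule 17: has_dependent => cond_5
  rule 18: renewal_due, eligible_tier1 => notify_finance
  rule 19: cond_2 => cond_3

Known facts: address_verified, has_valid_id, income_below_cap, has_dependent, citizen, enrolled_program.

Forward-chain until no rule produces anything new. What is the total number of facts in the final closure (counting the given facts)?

Round 1 fires rule 2, rule 3, rule 11, rule 12, rule 14, rule 17, giving adult_resident, cond_8, age_verified, eligible_tier1, exempt_fee, cond_5.
Round 2 fires rule 9, rule 15, rule 16, giving application_complete, tax_filed, case_approved.
Round 3 fires rule 4, giving identity_verified.
Round 4 fires rule 8, giving eligible_subsidy.
Round 5 fires rule 7, giving resident.
Closure: {address_verified, adult_resident, age_verified, application_complete, case_approved, citizen, cond_5, cond_8, eligible_subsidy, eligible_tier1, enrolled_program, exempt_fee, has_dependent, has_valid_id, identity_verified, income_below_cap, resident, tax_filed} — 18 facts.

18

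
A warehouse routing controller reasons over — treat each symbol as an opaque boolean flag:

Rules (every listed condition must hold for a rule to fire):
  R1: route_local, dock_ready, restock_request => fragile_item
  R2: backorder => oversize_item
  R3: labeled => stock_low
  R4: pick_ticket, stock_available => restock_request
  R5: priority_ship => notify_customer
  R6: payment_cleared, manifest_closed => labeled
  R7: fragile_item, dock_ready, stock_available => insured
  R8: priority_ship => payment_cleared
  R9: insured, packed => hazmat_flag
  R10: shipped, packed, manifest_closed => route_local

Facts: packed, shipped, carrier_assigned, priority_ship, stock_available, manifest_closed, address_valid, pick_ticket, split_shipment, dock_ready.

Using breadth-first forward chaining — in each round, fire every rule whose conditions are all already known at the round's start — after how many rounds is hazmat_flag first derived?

4

Round 1: R4 [pick_ticket, stock_available => restock_request]; R5 [priority_ship => notify_customer]; R8 [priority_ship => payment_cleared]; R10 [shipped, packed, manifest_closed => route_local]. New: restock_request, notify_customer, payment_cleared, route_local.
Round 2: R1 [route_local, dock_ready, restock_request => fragile_item]; R6 [payment_cleared, manifest_closed => labeled]. New: fragile_item, labeled.
Round 3: R3 [labeled => stock_low]; R7 [fragile_item, dock_ready, stock_available => insured]. New: stock_low, insured.
Round 4: R9 [insured, packed => hazmat_flag]. New: hazmat_flag.
hazmat_flag first appears in round 4.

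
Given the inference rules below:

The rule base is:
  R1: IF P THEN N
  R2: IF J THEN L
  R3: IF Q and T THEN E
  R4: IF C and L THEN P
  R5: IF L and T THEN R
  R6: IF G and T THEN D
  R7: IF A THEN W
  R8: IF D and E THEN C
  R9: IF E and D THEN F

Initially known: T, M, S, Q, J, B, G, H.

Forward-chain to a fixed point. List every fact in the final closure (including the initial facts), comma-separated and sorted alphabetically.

B, C, D, E, F, G, H, J, L, M, N, P, Q, R, S, T

Round 1: R2 [IF J THEN L]; R3 [IF Q and T THEN E]; R6 [IF G and T THEN D]. New: L, E, D.
Round 2: R5 [IF L and T THEN R]; R8 [IF D and E THEN C]; R9 [IF E and D THEN F]. New: R, C, F.
Round 3: R4 [IF C and L THEN P]. New: P.
Round 4: R1 [IF P THEN N]. New: N.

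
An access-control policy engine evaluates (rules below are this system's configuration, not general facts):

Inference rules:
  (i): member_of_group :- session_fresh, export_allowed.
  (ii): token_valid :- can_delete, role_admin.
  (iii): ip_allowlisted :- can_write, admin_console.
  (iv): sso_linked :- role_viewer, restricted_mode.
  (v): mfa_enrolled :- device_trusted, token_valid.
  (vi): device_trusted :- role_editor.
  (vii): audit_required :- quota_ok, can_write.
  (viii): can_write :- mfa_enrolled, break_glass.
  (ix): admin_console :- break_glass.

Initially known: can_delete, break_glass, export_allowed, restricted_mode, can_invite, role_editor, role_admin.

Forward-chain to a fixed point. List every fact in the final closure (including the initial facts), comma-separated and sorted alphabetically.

admin_console, break_glass, can_delete, can_invite, can_write, device_trusted, export_allowed, ip_allowlisted, mfa_enrolled, restricted_mode, role_admin, role_editor, token_valid

[1] (ii) [token_valid :- can_delete, role_admin.]; (vi) [device_trusted :- role_editor.]; (ix) [admin_console :- break_glass.]. ⇒ new: token_valid, device_trusted, admin_console.
[2] (v) [mfa_enrolled :- device_trusted, token_valid.]. ⇒ new: mfa_enrolled.
[3] (viii) [can_write :- mfa_enrolled, break_glass.]. ⇒ new: can_write.
[4] (iii) [ip_allowlisted :- can_write, admin_console.]. ⇒ new: ip_allowlisted.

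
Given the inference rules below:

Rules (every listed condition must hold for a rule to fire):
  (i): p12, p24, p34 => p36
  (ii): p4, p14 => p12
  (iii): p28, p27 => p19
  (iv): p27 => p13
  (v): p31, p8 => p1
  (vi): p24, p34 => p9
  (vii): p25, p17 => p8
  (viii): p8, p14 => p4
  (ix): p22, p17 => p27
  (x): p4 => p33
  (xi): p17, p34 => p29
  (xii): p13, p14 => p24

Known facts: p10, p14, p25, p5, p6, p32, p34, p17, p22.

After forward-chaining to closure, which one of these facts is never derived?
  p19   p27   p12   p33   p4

p19

[1] (vii) [p25, p17 => p8]; (ix) [p22, p17 => p27]; (xi) [p17, p34 => p29]. ⇒ new: p8, p27, p29.
[2] (iv) [p27 => p13]; (viii) [p8, p14 => p4]. ⇒ new: p13, p4.
[3] (ii) [p4, p14 => p12]; (x) [p4 => p33]; (xii) [p13, p14 => p24]. ⇒ new: p12, p33, p24.
[4] (i) [p12, p24, p34 => p36]; (vi) [p24, p34 => p9]. ⇒ new: p36, p9.
Derived: p4 (round 2), p12 (round 3), p33 (round 3), p27 (round 1). p19 never appears in any round.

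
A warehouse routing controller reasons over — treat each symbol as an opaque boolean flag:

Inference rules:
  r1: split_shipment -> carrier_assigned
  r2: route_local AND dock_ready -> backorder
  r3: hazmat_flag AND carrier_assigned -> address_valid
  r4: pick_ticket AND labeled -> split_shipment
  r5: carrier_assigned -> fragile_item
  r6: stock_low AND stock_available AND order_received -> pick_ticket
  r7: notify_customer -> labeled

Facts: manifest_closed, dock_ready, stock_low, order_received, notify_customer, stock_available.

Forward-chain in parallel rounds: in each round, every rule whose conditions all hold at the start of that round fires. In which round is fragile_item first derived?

Round 1 — r6, r7, derive pick_ticket, labeled.
Round 2 — r4, derive split_shipment.
Round 3 — r1, derive carrier_assigned.
Round 4 — r5, derive fragile_item.
fragile_item first appears in round 4.

4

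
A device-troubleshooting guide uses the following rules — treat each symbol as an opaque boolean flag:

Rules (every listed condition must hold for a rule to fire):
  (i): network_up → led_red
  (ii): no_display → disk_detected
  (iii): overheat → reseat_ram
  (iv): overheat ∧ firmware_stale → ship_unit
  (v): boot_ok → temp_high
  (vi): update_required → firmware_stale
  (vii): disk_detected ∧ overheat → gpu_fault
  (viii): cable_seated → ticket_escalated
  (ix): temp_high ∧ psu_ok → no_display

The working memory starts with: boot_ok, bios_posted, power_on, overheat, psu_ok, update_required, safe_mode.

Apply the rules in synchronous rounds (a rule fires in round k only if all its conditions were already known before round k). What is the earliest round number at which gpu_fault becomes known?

4

Round 1: (iii) [overheat → reseat_ram]; (v) [boot_ok → temp_high]; (vi) [update_required → firmware_stale]. New: reseat_ram, temp_high, firmware_stale.
Round 2: (iv) [overheat ∧ firmware_stale → ship_unit]; (ix) [temp_high ∧ psu_ok → no_display]. New: ship_unit, no_display.
Round 3: (ii) [no_display → disk_detected]. New: disk_detected.
Round 4: (vii) [disk_detected ∧ overheat → gpu_fault]. New: gpu_fault.
gpu_fault first appears in round 4.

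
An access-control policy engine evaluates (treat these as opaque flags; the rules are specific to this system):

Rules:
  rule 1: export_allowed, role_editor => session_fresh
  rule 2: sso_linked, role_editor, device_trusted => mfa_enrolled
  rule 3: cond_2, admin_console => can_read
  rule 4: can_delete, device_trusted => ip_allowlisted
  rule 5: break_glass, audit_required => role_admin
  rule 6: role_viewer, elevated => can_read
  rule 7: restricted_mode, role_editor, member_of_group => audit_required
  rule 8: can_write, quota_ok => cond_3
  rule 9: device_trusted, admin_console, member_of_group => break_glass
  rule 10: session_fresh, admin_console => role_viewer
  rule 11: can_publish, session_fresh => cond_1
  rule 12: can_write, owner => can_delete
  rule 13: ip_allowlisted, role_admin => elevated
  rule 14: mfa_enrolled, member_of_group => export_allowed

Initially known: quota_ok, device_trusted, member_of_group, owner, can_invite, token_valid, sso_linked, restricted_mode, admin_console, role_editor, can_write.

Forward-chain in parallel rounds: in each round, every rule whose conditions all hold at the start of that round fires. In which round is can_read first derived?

[1] rule 2 [sso_linked, role_editor, device_trusted => mfa_enrolled]; rule 7 [restricted_mode, role_editor, member_of_group => audit_required]; rule 8 [can_write, quota_ok => cond_3]; rule 9 [device_trusted, admin_console, member_of_group => break_glass]; rule 12 [can_write, owner => can_delete]. ⇒ new: mfa_enrolled, audit_required, cond_3, break_glass, can_delete.
[2] rule 4 [can_delete, device_trusted => ip_allowlisted]; rule 5 [break_glass, audit_required => role_admin]; rule 14 [mfa_enrolled, member_of_group => export_allowed]. ⇒ new: ip_allowlisted, role_admin, export_allowed.
[3] rule 1 [export_allowed, role_editor => session_fresh]; rule 13 [ip_allowlisted, role_admin => elevated]. ⇒ new: session_fresh, elevated.
[4] rule 10 [session_fresh, admin_console => role_viewer]. ⇒ new: role_viewer.
[5] rule 6 [role_viewer, elevated => can_read]. ⇒ new: can_read.
can_read first appears in round 5.

5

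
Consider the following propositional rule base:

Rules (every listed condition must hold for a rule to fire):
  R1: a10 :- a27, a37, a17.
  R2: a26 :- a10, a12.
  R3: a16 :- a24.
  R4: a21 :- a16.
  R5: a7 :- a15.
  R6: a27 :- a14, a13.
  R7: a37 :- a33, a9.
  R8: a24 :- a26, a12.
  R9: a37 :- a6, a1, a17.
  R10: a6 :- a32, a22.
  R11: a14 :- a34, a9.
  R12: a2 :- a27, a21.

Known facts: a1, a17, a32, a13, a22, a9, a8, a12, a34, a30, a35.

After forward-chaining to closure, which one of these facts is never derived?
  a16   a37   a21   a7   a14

a7

Round 1: R10 [a6 :- a32, a22.]; R11 [a14 :- a34, a9.]. New: a6, a14.
Round 2: R6 [a27 :- a14, a13.]; R9 [a37 :- a6, a1, a17.]. New: a27, a37.
Round 3: R1 [a10 :- a27, a37, a17.]. New: a10.
Round 4: R2 [a26 :- a10, a12.]. New: a26.
Round 5: R8 [a24 :- a26, a12.]. New: a24.
Round 6: R3 [a16 :- a24.]. New: a16.
Round 7: R4 [a21 :- a16.]. New: a21.
Round 8: R12 [a2 :- a27, a21.]. New: a2.
Derived: a21 (round 7), a16 (round 6), a14 (round 1), a37 (round 2). a7 never appears in any round.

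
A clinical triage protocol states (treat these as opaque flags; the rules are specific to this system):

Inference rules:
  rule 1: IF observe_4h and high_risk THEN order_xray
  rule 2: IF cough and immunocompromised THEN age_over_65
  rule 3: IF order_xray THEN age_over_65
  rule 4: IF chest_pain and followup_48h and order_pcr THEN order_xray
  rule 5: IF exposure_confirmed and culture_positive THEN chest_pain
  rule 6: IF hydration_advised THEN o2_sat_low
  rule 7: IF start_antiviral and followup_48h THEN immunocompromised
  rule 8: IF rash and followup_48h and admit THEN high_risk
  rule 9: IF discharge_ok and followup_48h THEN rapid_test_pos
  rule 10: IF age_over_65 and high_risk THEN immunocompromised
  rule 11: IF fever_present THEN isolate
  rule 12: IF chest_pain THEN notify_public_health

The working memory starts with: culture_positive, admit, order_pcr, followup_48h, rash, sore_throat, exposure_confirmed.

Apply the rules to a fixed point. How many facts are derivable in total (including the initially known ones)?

Round 1 — rule 5, rule 8, derive chest_pain, high_risk.
Round 2 — rule 4, rule 12, derive order_xray, notify_public_health.
Round 3 — rule 3, derive age_over_65.
Round 4 — rule 10, derive immunocompromised.
Closure: {admit, age_over_65, chest_pain, culture_positive, exposure_confirmed, followup_48h, high_risk, immunocompromised, notify_public_health, order_pcr, order_xray, rash, sore_throat} — 13 facts.

13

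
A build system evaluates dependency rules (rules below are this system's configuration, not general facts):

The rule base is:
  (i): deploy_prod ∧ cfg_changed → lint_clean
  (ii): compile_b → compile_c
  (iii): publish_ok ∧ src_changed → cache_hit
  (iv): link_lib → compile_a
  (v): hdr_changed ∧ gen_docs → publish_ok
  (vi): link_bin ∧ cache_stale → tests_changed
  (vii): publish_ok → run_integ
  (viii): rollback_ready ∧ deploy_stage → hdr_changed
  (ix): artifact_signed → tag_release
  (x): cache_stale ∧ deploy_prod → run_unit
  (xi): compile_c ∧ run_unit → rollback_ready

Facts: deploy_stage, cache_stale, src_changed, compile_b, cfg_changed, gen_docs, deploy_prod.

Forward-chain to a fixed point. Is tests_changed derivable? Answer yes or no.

no

Round 1: (i) [deploy_prod ∧ cfg_changed → lint_clean]; (ii) [compile_b → compile_c]; (x) [cache_stale ∧ deploy_prod → run_unit]. New: lint_clean, compile_c, run_unit.
Round 2: (xi) [compile_c ∧ run_unit → rollback_ready]. New: rollback_ready.
Round 3: (viii) [rollback_ready ∧ deploy_stage → hdr_changed]. New: hdr_changed.
Round 4: (v) [hdr_changed ∧ gen_docs → publish_ok]. New: publish_ok.
Round 5: (iii) [publish_ok ∧ src_changed → cache_hit]; (vii) [publish_ok → run_integ]. New: cache_hit, run_integ.
Fixed point reached. tests_changed is concluded only by (vi); (vi) needs link_bin (never derived).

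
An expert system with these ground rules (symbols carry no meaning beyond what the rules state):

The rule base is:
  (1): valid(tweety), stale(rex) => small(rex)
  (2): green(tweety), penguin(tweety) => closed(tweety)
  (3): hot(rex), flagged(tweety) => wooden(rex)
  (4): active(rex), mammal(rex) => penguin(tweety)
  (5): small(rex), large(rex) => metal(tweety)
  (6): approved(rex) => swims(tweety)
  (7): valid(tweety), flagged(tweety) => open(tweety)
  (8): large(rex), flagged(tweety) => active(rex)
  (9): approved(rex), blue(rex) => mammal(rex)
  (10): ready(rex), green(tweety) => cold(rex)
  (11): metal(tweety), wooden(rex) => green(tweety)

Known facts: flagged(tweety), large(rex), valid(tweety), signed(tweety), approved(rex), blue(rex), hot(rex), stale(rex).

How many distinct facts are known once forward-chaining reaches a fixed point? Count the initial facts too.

18

Round 1: (1) [valid(tweety), stale(rex) => small(rex)]; (3) [hot(rex), flagged(tweety) => wooden(rex)]; (6) [approved(rex) => swims(tweety)]; (7) [valid(tweety), flagged(tweety) => open(tweety)]; (8) [large(rex), flagged(tweety) => active(rex)]; (9) [approved(rex), blue(rex) => mammal(rex)]. Adds small(rex), wooden(rex), swims(tweety), open(tweety), active(rex), mammal(rex).
Round 2: (4) [active(rex), mammal(rex) => penguin(tweety)]; (5) [small(rex), large(rex) => metal(tweety)]. Adds penguin(tweety), metal(tweety).
Round 3: (11) [metal(tweety), wooden(rex) => green(tweety)]. Adds green(tweety).
Round 4: (2) [green(tweety), penguin(tweety) => closed(tweety)]. Adds closed(tweety).
Closure: {active(rex), approved(rex), blue(rex), closed(tweety), flagged(tweety), green(tweety), hot(rex), large(rex), mammal(rex), metal(tweety), open(tweety), penguin(tweety), signed(tweety), small(rex), stale(rex), swims(tweety), valid(tweety), wooden(rex)} — 18 facts.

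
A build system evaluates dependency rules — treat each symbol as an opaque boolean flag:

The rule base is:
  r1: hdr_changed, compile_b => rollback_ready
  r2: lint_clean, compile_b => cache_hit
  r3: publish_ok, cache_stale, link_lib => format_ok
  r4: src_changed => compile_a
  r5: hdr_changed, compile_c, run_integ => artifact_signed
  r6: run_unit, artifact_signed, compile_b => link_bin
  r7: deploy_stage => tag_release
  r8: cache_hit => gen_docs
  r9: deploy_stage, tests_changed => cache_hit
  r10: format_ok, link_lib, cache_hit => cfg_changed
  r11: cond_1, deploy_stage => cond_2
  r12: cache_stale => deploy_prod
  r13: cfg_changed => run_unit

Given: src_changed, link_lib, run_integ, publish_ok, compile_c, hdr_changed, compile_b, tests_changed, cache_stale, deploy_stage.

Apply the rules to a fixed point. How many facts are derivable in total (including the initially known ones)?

Round 1 fires r1, r3, r4, r5, r7, r9, r12, giving rollback_ready, format_ok, compile_a, artifact_signed, tag_release, cache_hit, deploy_prod.
Round 2 fires r8, r10, giving gen_docs, cfg_changed.
Round 3 fires r13, giving run_unit.
Round 4 fires r6, giving link_bin.
Closure: {artifact_signed, cache_hit, cache_stale, cfg_changed, compile_a, compile_b, compile_c, deploy_prod, deploy_stage, format_ok, gen_docs, hdr_changed, link_bin, link_lib, publish_ok, rollback_ready, run_integ, run_unit, src_changed, tag_release, tests_changed} — 21 facts.

21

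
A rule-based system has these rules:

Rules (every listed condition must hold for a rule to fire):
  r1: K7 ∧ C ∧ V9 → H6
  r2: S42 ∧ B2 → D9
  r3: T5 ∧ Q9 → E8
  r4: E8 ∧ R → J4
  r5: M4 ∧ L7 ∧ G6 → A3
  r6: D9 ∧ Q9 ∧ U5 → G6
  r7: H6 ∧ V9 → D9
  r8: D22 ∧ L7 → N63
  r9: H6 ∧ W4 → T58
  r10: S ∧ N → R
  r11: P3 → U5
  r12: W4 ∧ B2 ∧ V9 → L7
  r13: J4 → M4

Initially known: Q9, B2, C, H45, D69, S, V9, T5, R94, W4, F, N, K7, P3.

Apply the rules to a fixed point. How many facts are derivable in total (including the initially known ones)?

25

[1] r1 [K7 ∧ C ∧ V9 → H6]; r3 [T5 ∧ Q9 → E8]; r10 [S ∧ N → R]; r11 [P3 → U5]; r12 [W4 ∧ B2 ∧ V9 → L7]. ⇒ new: H6, E8, R, U5, L7.
[2] r4 [E8 ∧ R → J4]; r7 [H6 ∧ V9 → D9]; r9 [H6 ∧ W4 → T58]. ⇒ new: J4, D9, T58.
[3] r6 [D9 ∧ Q9 ∧ U5 → G6]; r13 [J4 → M4]. ⇒ new: G6, M4.
[4] r5 [M4 ∧ L7 ∧ G6 → A3]. ⇒ new: A3.
Closure: {A3, B2, C, D69, D9, E8, F, G6, H45, H6, J4, K7, L7, M4, N, P3, Q9, R, R94, S, T5, T58, U5, V9, W4} — 25 facts.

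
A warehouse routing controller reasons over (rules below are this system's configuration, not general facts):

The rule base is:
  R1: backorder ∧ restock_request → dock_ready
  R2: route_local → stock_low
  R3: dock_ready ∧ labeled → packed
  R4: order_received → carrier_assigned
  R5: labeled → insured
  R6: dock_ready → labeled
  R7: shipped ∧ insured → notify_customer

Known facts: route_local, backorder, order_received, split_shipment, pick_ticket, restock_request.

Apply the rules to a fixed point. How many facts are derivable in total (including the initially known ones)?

12

Round 1: R1 [backorder ∧ restock_request → dock_ready]; R2 [route_local → stock_low]; R4 [order_received → carrier_assigned]. New: dock_ready, stock_low, carrier_assigned.
Round 2: R6 [dock_ready → labeled]. New: labeled.
Round 3: R3 [dock_ready ∧ labeled → packed]; R5 [labeled → insured]. New: packed, insured.
Closure: {backorder, carrier_assigned, dock_ready, insured, labeled, order_received, packed, pick_ticket, restock_request, route_local, split_shipment, stock_low} — 12 facts.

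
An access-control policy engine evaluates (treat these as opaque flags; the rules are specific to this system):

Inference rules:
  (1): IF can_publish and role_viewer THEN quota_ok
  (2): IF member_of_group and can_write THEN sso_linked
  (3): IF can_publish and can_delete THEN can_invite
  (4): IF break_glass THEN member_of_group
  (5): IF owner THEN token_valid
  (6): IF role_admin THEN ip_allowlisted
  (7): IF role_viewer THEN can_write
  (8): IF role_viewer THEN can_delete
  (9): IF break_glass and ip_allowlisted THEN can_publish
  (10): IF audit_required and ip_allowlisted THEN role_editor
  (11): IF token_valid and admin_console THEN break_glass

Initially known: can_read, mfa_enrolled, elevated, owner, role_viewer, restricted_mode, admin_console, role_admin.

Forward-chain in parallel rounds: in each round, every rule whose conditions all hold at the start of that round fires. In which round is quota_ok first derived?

Round 1 — (5), (6), (7), (8), derive token_valid, ip_allowlisted, can_write, can_delete.
Round 2 — (11), derive break_glass.
Round 3 — (4), (9), derive member_of_group, can_publish.
Round 4 — (1), (2), (3), derive quota_ok, sso_linked, can_invite.
quota_ok first appears in round 4.

4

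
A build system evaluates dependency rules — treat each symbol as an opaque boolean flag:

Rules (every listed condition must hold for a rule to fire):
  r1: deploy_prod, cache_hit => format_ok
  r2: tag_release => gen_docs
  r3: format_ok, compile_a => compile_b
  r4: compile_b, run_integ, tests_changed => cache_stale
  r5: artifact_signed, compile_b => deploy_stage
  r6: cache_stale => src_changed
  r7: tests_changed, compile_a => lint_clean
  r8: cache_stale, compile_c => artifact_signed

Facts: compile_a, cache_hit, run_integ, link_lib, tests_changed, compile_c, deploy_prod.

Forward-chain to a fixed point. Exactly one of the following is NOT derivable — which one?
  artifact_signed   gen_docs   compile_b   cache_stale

gen_docs

Round 1 fires r1, r7, giving format_ok, lint_clean.
Round 2 fires r3, giving compile_b.
Round 3 fires r4, giving cache_stale.
Round 4 fires r6, r8, giving src_changed, artifact_signed.
Round 5 fires r5, giving deploy_stage.
Derived: cache_stale (round 3), artifact_signed (round 4), compile_b (round 2). gen_docs never appears in any round.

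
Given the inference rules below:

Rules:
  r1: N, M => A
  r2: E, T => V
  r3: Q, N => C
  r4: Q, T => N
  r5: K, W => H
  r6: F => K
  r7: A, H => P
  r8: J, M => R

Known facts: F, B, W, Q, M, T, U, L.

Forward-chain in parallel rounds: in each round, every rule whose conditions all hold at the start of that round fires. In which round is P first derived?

3

Round 1: r4 [Q, T => N]; r6 [F => K]. Adds N, K.
Round 2: r1 [N, M => A]; r3 [Q, N => C]; r5 [K, W => H]. Adds A, C, H.
Round 3: r7 [A, H => P]. Adds P.
P first appears in round 3.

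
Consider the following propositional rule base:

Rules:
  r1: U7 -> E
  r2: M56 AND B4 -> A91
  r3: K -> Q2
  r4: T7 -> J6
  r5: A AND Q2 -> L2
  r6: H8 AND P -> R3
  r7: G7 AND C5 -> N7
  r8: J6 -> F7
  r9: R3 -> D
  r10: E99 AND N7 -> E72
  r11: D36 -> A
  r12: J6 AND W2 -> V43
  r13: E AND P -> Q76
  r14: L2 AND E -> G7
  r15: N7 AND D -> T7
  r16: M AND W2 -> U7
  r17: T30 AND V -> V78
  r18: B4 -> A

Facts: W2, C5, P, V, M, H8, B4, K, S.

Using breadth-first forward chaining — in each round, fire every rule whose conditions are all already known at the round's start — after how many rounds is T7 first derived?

5

Round 1: r3 [K -> Q2]; r6 [H8 AND P -> R3]; r16 [M AND W2 -> U7]; r18 [B4 -> A]. New: Q2, R3, U7, A.
Round 2: r1 [U7 -> E]; r5 [A AND Q2 -> L2]; r9 [R3 -> D]. New: E, L2, D.
Round 3: r13 [E AND P -> Q76]; r14 [L2 AND E -> G7]. New: Q76, G7.
Round 4: r7 [G7 AND C5 -> N7]. New: N7.
Round 5: r15 [N7 AND D -> T7]. New: T7.
T7 first appears in round 5.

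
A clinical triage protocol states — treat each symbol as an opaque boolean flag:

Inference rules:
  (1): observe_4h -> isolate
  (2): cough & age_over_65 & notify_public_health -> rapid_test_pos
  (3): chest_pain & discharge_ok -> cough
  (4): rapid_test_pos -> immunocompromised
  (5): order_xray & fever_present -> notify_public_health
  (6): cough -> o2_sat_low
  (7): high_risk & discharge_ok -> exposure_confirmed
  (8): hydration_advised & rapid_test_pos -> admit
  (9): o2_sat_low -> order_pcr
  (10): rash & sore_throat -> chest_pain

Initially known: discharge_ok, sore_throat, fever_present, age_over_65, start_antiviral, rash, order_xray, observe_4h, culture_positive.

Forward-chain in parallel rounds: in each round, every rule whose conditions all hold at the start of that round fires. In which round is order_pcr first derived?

Round 1 fires (1), (5), (10), giving isolate, notify_public_health, chest_pain.
Round 2 fires (3), giving cough.
Round 3 fires (2), (6), giving rapid_test_pos, o2_sat_low.
Round 4 fires (4), (9), giving immunocompromised, order_pcr.
order_pcr first appears in round 4.

4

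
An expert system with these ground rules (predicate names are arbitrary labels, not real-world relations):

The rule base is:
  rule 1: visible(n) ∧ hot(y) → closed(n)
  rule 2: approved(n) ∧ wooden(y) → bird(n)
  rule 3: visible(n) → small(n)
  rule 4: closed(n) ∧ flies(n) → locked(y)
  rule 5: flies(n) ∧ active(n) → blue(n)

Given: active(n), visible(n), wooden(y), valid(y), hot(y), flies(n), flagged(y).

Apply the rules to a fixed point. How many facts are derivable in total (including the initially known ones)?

11

Round 1: rule 1 [visible(n) ∧ hot(y) → closed(n)]; rule 3 [visible(n) → small(n)]; rule 5 [flies(n) ∧ active(n) → blue(n)]. Adds closed(n), small(n), blue(n).
Round 2: rule 4 [closed(n) ∧ flies(n) → locked(y)]. Adds locked(y).
Closure: {active(n), blue(n), closed(n), flagged(y), flies(n), hot(y), locked(y), small(n), valid(y), visible(n), wooden(y)} — 11 facts.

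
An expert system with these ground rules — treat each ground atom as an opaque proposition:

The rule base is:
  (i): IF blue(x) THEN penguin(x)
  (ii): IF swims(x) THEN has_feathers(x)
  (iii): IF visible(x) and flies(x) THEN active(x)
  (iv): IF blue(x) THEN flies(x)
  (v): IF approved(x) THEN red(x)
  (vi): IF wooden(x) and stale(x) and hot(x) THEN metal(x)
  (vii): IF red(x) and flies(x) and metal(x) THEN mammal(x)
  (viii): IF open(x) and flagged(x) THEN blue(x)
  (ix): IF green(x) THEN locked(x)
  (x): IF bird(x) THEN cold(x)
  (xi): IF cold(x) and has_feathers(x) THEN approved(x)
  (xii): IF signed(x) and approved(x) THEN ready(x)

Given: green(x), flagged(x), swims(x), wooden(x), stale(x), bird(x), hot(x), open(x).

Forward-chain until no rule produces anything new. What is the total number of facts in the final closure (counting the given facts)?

[1] (ii) [IF swims(x) THEN has_feathers(x)]; (vi) [IF wooden(x) and stale(x) and hot(x) THEN metal(x)]; (viii) [IF open(x) and flagged(x) THEN blue(x)]; (ix) [IF green(x) THEN locked(x)]; (x) [IF bird(x) THEN cold(x)]. ⇒ new: has_feathers(x), metal(x), blue(x), locked(x), cold(x).
[2] (i) [IF blue(x) THEN penguin(x)]; (iv) [IF blue(x) THEN flies(x)]; (xi) [IF cold(x) and has_feathers(x) THEN approved(x)]. ⇒ new: penguin(x), flies(x), approved(x).
[3] (v) [IF approved(x) THEN red(x)]. ⇒ new: red(x).
[4] (vii) [IF red(x) and flies(x) and metal(x) THEN mammal(x)]. ⇒ new: mammal(x).
Closure: {approved(x), bird(x), blue(x), cold(x), flagged(x), flies(x), green(x), has_feathers(x), hot(x), locked(x), mammal(x), metal(x), open(x), penguin(x), red(x), stale(x), swims(x), wooden(x)} — 18 facts.

18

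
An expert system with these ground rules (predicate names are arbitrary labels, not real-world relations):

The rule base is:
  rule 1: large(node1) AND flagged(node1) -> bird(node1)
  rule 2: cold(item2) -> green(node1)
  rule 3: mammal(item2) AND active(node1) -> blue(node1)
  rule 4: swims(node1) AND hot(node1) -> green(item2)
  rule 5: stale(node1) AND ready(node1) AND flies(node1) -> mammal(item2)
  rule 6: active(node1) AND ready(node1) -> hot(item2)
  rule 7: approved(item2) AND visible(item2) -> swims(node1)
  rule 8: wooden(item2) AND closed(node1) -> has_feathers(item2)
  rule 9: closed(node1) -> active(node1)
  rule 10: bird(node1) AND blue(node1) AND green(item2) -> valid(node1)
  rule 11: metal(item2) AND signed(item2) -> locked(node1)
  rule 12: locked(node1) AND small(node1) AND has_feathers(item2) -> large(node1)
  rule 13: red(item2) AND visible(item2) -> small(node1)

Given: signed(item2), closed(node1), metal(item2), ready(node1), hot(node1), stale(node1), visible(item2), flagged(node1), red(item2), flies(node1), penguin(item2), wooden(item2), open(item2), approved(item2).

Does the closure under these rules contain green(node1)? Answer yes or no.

[1] rule 5 [stale(node1) AND ready(node1) AND flies(node1) -> mammal(item2)]; rule 7 [approved(item2) AND visible(item2) -> swims(node1)]; rule 8 [wooden(item2) AND closed(node1) -> has_feathers(item2)]; rule 9 [closed(node1) -> active(node1)]; rule 11 [metal(item2) AND signed(item2) -> locked(node1)]; rule 13 [red(item2) AND visible(item2) -> small(node1)]. ⇒ new: mammal(item2), swims(node1), has_feathers(item2), active(node1), locked(node1), small(node1).
[2] rule 3 [mammal(item2) AND active(node1) -> blue(node1)]; rule 4 [swims(node1) AND hot(node1) -> green(item2)]; rule 6 [active(node1) AND ready(node1) -> hot(item2)]; rule 12 [locked(node1) AND small(node1) AND has_feathers(item2) -> large(node1)]. ⇒ new: blue(node1), green(item2), hot(item2), large(node1).
[3] rule 1 [large(node1) AND flagged(node1) -> bird(node1)]. ⇒ new: bird(node1).
[4] rule 10 [bird(node1) AND blue(node1) AND green(item2) -> valid(node1)]. ⇒ new: valid(node1).
Fixed point reached. green(node1) is concluded only by rule 2; rule 2 needs cold(item2) (never derived).

no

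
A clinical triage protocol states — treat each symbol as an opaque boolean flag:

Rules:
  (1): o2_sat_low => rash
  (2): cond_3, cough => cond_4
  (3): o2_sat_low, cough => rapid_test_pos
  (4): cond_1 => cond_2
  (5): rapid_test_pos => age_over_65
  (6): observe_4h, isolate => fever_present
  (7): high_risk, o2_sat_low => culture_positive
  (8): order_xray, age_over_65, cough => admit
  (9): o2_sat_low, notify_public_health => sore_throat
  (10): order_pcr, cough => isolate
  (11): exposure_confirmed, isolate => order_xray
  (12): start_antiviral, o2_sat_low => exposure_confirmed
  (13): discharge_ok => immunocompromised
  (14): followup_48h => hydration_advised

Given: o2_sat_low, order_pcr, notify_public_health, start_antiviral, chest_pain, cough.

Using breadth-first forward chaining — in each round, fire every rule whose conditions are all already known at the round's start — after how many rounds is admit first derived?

Round 1 — (1), (3), (9), (10), (12), derive rash, rapid_test_pos, sore_throat, isolate, exposure_confirmed.
Round 2 — (5), (11), derive age_over_65, order_xray.
Round 3 — (8), derive admit.
admit first appears in round 3.

3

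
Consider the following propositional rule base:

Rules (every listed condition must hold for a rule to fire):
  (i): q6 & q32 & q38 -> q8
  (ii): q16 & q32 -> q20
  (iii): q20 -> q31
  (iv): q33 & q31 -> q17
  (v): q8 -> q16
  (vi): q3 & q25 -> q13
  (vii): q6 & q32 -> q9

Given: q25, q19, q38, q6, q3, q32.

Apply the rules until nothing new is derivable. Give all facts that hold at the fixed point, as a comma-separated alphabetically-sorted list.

q13, q16, q19, q20, q25, q3, q31, q32, q38, q6, q8, q9

Round 1: (i) [q6 & q32 & q38 -> q8]; (vi) [q3 & q25 -> q13]; (vii) [q6 & q32 -> q9]. New: q8, q13, q9.
Round 2: (v) [q8 -> q16]. New: q16.
Round 3: (ii) [q16 & q32 -> q20]. New: q20.
Round 4: (iii) [q20 -> q31]. New: q31.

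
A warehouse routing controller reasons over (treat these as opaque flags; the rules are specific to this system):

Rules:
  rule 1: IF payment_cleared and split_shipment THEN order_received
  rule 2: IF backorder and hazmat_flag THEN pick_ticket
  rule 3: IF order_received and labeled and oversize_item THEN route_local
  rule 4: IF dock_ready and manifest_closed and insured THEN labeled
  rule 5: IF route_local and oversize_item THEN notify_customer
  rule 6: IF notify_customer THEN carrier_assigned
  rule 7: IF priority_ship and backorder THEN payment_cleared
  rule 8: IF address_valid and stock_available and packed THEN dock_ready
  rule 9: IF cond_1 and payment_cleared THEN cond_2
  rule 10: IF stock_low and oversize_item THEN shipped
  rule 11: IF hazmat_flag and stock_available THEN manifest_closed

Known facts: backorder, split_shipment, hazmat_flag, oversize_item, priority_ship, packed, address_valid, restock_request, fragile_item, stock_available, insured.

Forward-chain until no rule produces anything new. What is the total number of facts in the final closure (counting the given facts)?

20

Round 1: rule 2 [IF backorder and hazmat_flag THEN pick_ticket]; rule 7 [IF priority_ship and backorder THEN payment_cleared]; rule 8 [IF address_valid and stock_available and packed THEN dock_ready]; rule 11 [IF hazmat_flag and stock_available THEN manifest_closed]. New: pick_ticket, payment_cleared, dock_ready, manifest_closed.
Round 2: rule 1 [IF payment_cleared and split_shipment THEN order_received]; rule 4 [IF dock_ready and manifest_closed and insured THEN labeled]. New: order_received, labeled.
Round 3: rule 3 [IF order_received and labeled and oversize_item THEN route_local]. New: route_local.
Round 4: rule 5 [IF route_local and oversize_item THEN notify_customer]. New: notify_customer.
Round 5: rule 6 [IF notify_customer THEN carrier_assigned]. New: carrier_assigned.
Closure: {address_valid, backorder, carrier_assigned, dock_ready, fragile_item, hazmat_flag, insured, labeled, manifest_closed, notify_customer, order_received, oversize_item, packed, payment_cleared, pick_ticket, priority_ship, restock_request, route_local, split_shipment, stock_available} — 20 facts.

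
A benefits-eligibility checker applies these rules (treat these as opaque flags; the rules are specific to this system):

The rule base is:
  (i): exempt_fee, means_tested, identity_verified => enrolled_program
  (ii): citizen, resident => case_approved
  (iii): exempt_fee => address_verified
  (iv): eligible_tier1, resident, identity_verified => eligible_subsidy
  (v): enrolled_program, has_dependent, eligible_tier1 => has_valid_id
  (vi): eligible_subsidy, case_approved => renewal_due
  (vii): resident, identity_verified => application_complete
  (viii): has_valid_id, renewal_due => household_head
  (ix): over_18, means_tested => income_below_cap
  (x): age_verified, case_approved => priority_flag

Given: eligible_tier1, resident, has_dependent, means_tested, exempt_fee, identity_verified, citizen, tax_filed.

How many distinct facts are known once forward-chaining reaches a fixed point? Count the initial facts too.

16

Round 1: (i) [exempt_fee, means_tested, identity_verified => enrolled_program]; (ii) [citizen, resident => case_approved]; (iii) [exempt_fee => address_verified]; (iv) [eligible_tier1, resident, identity_verified => eligible_subsidy]; (vii) [resident, identity_verified => application_complete]. New: enrolled_program, case_approved, address_verified, eligible_subsidy, application_complete.
Round 2: (v) [enrolled_program, has_dependent, eligible_tier1 => has_valid_id]; (vi) [eligible_subsidy, case_approved => renewal_due]. New: has_valid_id, renewal_due.
Round 3: (viii) [has_valid_id, renewal_due => household_head]. New: household_head.
Closure: {address_verified, application_complete, case_approved, citizen, eligible_subsidy, eligible_tier1, enrolled_program, exempt_fee, has_dependent, has_valid_id, household_head, identity_verified, means_tested, renewal_due, resident, tax_filed} — 16 facts.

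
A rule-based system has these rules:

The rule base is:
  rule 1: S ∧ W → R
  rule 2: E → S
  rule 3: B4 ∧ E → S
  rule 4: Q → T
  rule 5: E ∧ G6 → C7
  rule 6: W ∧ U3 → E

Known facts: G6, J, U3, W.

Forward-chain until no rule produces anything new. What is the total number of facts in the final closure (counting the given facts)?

8

Round 1 — rule 6, derive E.
Round 2 — rule 2, rule 5, derive S, C7.
Round 3 — rule 1, derive R.
Closure: {C7, E, G6, J, R, S, U3, W} — 8 facts.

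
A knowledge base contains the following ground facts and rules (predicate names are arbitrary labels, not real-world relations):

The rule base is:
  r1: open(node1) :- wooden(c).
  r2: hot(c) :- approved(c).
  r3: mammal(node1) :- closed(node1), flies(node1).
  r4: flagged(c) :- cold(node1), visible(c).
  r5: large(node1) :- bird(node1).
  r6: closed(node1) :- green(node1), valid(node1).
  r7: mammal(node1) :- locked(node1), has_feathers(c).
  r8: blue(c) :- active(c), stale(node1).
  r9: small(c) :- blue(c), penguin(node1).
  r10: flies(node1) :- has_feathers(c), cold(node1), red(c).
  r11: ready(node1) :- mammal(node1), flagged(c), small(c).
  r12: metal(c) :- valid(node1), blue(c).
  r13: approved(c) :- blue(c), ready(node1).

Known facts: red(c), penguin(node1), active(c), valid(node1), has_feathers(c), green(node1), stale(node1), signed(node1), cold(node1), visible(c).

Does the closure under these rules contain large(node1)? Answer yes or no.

Round 1: r4 [flagged(c) :- cold(node1), visible(c).]; r6 [closed(node1) :- green(node1), valid(node1).]; r8 [blue(c) :- active(c), stale(node1).]; r10 [flies(node1) :- has_feathers(c), cold(node1), red(c).]. New: flagged(c), closed(node1), blue(c), flies(node1).
Round 2: r3 [mammal(node1) :- closed(node1), flies(node1).]; r9 [small(c) :- blue(c), penguin(node1).]; r12 [metal(c) :- valid(node1), blue(c).]. New: mammal(node1), small(c), metal(c).
Round 3: r11 [ready(node1) :- mammal(node1), flagged(c), small(c).]. New: ready(node1).
Round 4: r13 [approved(c) :- blue(c), ready(node1).]. New: approved(c).
Round 5: r2 [hot(c) :- approved(c).]. New: hot(c).
Fixed point reached. large(node1) is concluded only by r5; r5 needs bird(node1) (never derived).

no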